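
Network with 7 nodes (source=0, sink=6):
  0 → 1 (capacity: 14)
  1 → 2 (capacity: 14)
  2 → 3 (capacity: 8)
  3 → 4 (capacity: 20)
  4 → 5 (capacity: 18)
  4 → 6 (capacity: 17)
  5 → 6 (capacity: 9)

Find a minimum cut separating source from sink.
Min cut value = 8, edges: (2,3)

Min cut value: 8
Partition: S = [0, 1, 2], T = [3, 4, 5, 6]
Cut edges: (2,3)

By max-flow min-cut theorem, max flow = min cut = 8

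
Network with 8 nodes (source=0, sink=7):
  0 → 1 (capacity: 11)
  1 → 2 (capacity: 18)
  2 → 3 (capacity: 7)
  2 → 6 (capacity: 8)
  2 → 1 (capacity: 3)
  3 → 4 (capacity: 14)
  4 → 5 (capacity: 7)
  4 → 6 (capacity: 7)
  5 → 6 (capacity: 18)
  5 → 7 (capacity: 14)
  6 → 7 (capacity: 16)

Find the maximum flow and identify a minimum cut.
Max flow = 11, Min cut edges: (0,1)

Maximum flow: 11
Minimum cut: (0,1)
Partition: S = [0], T = [1, 2, 3, 4, 5, 6, 7]

Max-flow min-cut theorem verified: both equal 11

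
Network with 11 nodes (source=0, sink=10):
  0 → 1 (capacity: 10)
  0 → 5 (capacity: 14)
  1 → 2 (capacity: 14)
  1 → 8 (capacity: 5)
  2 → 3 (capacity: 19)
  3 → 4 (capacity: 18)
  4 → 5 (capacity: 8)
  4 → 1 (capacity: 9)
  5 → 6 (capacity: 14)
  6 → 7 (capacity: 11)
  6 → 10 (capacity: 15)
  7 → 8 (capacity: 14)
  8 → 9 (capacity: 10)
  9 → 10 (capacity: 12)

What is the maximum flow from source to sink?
Maximum flow = 19

Max flow: 19

Flow assignment:
  0 → 1: 10/10
  0 → 5: 9/14
  1 → 2: 5/14
  1 → 8: 5/5
  2 → 3: 5/19
  3 → 4: 5/18
  4 → 5: 5/8
  5 → 6: 14/14
  6 → 10: 14/15
  8 → 9: 5/10
  9 → 10: 5/12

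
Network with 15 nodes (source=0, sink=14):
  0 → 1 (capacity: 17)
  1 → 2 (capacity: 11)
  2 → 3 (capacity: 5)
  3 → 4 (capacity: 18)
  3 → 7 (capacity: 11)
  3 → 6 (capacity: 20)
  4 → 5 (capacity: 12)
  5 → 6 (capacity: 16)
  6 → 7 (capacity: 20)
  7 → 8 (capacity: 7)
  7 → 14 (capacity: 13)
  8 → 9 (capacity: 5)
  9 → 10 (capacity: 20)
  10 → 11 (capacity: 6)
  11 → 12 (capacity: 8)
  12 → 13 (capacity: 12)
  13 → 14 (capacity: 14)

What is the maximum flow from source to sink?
Maximum flow = 5

Max flow: 5

Flow assignment:
  0 → 1: 5/17
  1 → 2: 5/11
  2 → 3: 5/5
  3 → 7: 5/11
  7 → 14: 5/13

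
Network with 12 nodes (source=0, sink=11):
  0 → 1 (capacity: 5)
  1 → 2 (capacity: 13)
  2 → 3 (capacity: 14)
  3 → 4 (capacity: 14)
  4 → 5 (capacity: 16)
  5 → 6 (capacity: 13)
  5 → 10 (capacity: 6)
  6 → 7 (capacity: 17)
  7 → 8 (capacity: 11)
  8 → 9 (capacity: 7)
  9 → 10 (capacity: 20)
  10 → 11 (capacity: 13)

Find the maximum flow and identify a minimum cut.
Max flow = 5, Min cut edges: (0,1)

Maximum flow: 5
Minimum cut: (0,1)
Partition: S = [0], T = [1, 2, 3, 4, 5, 6, 7, 8, 9, 10, 11]

Max-flow min-cut theorem verified: both equal 5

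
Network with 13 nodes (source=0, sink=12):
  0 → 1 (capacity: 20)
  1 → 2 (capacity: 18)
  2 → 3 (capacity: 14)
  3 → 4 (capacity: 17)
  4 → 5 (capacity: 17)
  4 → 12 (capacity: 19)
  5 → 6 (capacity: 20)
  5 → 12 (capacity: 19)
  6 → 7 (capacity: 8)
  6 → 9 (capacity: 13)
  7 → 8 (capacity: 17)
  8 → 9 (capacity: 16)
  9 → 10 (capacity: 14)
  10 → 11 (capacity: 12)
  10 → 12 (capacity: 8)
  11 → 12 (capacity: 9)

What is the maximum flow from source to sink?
Maximum flow = 14

Max flow: 14

Flow assignment:
  0 → 1: 14/20
  1 → 2: 14/18
  2 → 3: 14/14
  3 → 4: 14/17
  4 → 12: 14/19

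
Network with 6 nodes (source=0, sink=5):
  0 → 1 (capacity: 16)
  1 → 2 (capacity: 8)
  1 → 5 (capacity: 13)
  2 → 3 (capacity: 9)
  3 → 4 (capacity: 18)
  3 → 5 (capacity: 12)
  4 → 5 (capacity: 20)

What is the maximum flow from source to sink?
Maximum flow = 16

Max flow: 16

Flow assignment:
  0 → 1: 16/16
  1 → 2: 3/8
  1 → 5: 13/13
  2 → 3: 3/9
  3 → 5: 3/12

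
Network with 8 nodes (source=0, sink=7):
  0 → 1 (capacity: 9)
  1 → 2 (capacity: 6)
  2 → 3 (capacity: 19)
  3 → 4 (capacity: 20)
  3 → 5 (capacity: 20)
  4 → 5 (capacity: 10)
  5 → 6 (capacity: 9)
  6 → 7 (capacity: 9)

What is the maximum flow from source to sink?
Maximum flow = 6

Max flow: 6

Flow assignment:
  0 → 1: 6/9
  1 → 2: 6/6
  2 → 3: 6/19
  3 → 5: 6/20
  5 → 6: 6/9
  6 → 7: 6/9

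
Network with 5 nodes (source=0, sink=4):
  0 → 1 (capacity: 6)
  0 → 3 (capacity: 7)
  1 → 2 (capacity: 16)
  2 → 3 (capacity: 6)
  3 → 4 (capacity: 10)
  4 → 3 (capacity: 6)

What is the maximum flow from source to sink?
Maximum flow = 10

Max flow: 10

Flow assignment:
  0 → 1: 6/6
  0 → 3: 4/7
  1 → 2: 6/16
  2 → 3: 6/6
  3 → 4: 10/10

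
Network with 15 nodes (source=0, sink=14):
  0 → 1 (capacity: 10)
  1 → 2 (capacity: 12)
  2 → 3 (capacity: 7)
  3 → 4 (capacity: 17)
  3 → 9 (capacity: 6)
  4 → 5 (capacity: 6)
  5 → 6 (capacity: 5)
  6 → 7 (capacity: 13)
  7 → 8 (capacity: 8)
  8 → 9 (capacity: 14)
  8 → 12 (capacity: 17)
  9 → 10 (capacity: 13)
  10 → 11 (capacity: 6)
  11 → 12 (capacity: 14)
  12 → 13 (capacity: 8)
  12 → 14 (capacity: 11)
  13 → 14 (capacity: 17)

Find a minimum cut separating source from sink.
Min cut value = 7, edges: (2,3)

Min cut value: 7
Partition: S = [0, 1, 2], T = [3, 4, 5, 6, 7, 8, 9, 10, 11, 12, 13, 14]
Cut edges: (2,3)

By max-flow min-cut theorem, max flow = min cut = 7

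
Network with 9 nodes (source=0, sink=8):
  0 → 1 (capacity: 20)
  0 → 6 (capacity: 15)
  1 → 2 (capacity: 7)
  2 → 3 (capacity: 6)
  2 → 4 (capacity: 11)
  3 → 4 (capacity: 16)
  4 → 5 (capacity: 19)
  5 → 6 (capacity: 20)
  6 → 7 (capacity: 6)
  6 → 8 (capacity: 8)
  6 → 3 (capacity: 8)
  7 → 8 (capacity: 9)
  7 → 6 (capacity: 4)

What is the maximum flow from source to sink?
Maximum flow = 14

Max flow: 14

Flow assignment:
  0 → 1: 7/20
  0 → 6: 7/15
  1 → 2: 7/7
  2 → 4: 7/11
  3 → 4: 1/16
  4 → 5: 8/19
  5 → 6: 8/20
  6 → 7: 6/6
  6 → 8: 8/8
  6 → 3: 1/8
  7 → 8: 6/9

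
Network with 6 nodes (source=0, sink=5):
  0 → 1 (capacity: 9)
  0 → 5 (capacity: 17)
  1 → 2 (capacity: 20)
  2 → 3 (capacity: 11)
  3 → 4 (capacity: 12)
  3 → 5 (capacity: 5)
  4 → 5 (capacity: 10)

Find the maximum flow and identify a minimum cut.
Max flow = 26, Min cut edges: (0,1), (0,5)

Maximum flow: 26
Minimum cut: (0,1), (0,5)
Partition: S = [0], T = [1, 2, 3, 4, 5]

Max-flow min-cut theorem verified: both equal 26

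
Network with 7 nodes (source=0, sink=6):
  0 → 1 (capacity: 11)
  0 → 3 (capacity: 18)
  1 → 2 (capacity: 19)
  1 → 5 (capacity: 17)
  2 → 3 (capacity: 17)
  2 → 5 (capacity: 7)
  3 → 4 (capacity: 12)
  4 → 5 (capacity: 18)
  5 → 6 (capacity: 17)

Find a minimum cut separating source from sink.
Min cut value = 17, edges: (5,6)

Min cut value: 17
Partition: S = [0, 1, 2, 3, 4, 5], T = [6]
Cut edges: (5,6)

By max-flow min-cut theorem, max flow = min cut = 17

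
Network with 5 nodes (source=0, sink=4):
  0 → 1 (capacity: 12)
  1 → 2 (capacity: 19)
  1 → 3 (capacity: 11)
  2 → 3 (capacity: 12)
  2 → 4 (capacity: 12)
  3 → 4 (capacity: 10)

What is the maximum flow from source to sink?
Maximum flow = 12

Max flow: 12

Flow assignment:
  0 → 1: 12/12
  1 → 2: 12/19
  2 → 4: 12/12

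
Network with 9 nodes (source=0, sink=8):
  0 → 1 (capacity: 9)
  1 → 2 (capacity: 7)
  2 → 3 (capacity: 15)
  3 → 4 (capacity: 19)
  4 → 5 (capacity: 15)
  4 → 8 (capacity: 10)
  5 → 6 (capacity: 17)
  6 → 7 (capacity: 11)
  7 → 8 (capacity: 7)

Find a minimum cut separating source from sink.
Min cut value = 7, edges: (1,2)

Min cut value: 7
Partition: S = [0, 1], T = [2, 3, 4, 5, 6, 7, 8]
Cut edges: (1,2)

By max-flow min-cut theorem, max flow = min cut = 7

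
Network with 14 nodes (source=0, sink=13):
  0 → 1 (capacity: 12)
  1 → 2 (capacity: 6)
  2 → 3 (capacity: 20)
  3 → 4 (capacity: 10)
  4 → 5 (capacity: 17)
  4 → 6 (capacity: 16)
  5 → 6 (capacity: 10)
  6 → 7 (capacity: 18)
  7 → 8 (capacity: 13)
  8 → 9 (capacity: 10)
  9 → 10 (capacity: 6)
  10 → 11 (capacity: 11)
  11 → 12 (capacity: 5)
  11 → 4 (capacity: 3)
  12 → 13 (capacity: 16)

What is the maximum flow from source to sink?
Maximum flow = 5

Max flow: 5

Flow assignment:
  0 → 1: 5/12
  1 → 2: 5/6
  2 → 3: 5/20
  3 → 4: 5/10
  4 → 6: 6/16
  6 → 7: 6/18
  7 → 8: 6/13
  8 → 9: 6/10
  9 → 10: 6/6
  10 → 11: 6/11
  11 → 12: 5/5
  11 → 4: 1/3
  12 → 13: 5/16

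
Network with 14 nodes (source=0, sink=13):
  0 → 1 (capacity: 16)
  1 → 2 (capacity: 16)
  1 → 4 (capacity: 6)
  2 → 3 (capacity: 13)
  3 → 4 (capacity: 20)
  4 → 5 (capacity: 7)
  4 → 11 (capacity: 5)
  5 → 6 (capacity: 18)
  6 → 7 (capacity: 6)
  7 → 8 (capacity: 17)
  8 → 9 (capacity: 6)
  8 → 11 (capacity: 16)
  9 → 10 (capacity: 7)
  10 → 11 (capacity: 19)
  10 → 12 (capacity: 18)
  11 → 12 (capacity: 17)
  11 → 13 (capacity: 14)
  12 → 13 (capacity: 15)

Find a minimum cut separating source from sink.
Min cut value = 11, edges: (4,11), (6,7)

Min cut value: 11
Partition: S = [0, 1, 2, 3, 4, 5, 6], T = [7, 8, 9, 10, 11, 12, 13]
Cut edges: (4,11), (6,7)

By max-flow min-cut theorem, max flow = min cut = 11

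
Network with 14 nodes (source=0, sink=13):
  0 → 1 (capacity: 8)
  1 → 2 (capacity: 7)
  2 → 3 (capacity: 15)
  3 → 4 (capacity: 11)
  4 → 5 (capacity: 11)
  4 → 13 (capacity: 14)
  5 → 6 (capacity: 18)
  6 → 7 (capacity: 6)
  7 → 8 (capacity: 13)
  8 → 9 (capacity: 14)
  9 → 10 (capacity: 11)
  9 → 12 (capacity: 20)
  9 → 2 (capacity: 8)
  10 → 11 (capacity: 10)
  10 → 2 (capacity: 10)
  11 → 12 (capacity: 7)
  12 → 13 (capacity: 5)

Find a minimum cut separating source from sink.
Min cut value = 7, edges: (1,2)

Min cut value: 7
Partition: S = [0, 1], T = [2, 3, 4, 5, 6, 7, 8, 9, 10, 11, 12, 13]
Cut edges: (1,2)

By max-flow min-cut theorem, max flow = min cut = 7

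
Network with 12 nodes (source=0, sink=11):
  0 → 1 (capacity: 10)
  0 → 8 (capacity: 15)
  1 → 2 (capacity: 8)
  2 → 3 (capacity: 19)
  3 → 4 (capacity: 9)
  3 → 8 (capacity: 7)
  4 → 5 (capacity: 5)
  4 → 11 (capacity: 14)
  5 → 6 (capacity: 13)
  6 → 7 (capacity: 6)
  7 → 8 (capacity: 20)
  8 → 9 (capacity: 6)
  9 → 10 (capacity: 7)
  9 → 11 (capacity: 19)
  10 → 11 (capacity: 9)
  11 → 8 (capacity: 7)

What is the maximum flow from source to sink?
Maximum flow = 14

Max flow: 14

Flow assignment:
  0 → 1: 8/10
  0 → 8: 6/15
  1 → 2: 8/8
  2 → 3: 8/19
  3 → 4: 8/9
  4 → 11: 8/14
  8 → 9: 6/6
  9 → 11: 6/19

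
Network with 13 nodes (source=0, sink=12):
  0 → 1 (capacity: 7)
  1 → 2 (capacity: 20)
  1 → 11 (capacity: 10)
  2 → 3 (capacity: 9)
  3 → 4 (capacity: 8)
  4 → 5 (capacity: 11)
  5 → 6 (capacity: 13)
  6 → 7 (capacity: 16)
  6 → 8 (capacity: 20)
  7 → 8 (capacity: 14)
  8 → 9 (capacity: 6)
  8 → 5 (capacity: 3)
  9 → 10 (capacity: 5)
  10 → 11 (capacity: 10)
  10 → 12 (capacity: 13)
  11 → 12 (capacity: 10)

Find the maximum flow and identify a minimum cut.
Max flow = 7, Min cut edges: (0,1)

Maximum flow: 7
Minimum cut: (0,1)
Partition: S = [0], T = [1, 2, 3, 4, 5, 6, 7, 8, 9, 10, 11, 12]

Max-flow min-cut theorem verified: both equal 7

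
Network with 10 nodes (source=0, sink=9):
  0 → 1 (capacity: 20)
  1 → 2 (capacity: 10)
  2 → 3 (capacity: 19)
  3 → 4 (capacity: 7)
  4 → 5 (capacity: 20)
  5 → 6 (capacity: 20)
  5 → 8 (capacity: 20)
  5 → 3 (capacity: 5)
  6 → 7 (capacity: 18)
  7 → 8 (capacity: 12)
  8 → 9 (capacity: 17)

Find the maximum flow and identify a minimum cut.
Max flow = 7, Min cut edges: (3,4)

Maximum flow: 7
Minimum cut: (3,4)
Partition: S = [0, 1, 2, 3], T = [4, 5, 6, 7, 8, 9]

Max-flow min-cut theorem verified: both equal 7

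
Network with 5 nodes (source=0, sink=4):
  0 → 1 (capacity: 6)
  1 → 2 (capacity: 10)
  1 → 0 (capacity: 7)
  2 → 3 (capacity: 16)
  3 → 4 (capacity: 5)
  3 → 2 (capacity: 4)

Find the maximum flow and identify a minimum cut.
Max flow = 5, Min cut edges: (3,4)

Maximum flow: 5
Minimum cut: (3,4)
Partition: S = [0, 1, 2, 3], T = [4]

Max-flow min-cut theorem verified: both equal 5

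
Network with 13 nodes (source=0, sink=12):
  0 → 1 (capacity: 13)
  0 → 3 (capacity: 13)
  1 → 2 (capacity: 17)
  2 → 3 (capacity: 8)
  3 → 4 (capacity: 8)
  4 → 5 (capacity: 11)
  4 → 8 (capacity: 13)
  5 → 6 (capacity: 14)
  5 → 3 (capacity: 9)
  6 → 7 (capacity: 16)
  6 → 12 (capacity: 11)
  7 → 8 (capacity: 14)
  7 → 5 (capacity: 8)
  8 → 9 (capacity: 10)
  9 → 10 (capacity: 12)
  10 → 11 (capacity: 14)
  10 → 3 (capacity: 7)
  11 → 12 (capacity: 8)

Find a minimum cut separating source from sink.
Min cut value = 8, edges: (3,4)

Min cut value: 8
Partition: S = [0, 1, 2, 3], T = [4, 5, 6, 7, 8, 9, 10, 11, 12]
Cut edges: (3,4)

By max-flow min-cut theorem, max flow = min cut = 8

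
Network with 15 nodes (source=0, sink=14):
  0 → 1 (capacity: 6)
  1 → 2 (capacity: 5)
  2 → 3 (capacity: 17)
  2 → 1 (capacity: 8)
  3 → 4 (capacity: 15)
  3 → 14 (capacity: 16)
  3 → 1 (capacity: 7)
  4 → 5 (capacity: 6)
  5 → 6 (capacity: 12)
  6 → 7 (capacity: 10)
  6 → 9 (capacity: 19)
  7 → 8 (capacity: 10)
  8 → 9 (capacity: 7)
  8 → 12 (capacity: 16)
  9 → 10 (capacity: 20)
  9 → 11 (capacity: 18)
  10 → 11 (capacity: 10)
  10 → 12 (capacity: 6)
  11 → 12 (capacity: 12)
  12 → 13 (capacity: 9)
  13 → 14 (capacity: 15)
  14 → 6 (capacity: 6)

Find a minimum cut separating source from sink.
Min cut value = 5, edges: (1,2)

Min cut value: 5
Partition: S = [0, 1], T = [2, 3, 4, 5, 6, 7, 8, 9, 10, 11, 12, 13, 14]
Cut edges: (1,2)

By max-flow min-cut theorem, max flow = min cut = 5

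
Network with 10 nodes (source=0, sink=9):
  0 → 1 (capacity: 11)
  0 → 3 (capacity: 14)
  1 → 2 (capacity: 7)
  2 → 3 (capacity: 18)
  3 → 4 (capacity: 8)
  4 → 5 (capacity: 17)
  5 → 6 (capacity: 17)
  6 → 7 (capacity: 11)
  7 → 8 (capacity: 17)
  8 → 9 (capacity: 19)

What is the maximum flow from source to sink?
Maximum flow = 8

Max flow: 8

Flow assignment:
  0 → 1: 7/11
  0 → 3: 1/14
  1 → 2: 7/7
  2 → 3: 7/18
  3 → 4: 8/8
  4 → 5: 8/17
  5 → 6: 8/17
  6 → 7: 8/11
  7 → 8: 8/17
  8 → 9: 8/19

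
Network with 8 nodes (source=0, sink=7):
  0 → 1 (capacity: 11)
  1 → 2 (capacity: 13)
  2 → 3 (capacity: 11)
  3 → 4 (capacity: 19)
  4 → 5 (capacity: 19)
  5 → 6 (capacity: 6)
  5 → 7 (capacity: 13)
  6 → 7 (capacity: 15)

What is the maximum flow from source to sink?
Maximum flow = 11

Max flow: 11

Flow assignment:
  0 → 1: 11/11
  1 → 2: 11/13
  2 → 3: 11/11
  3 → 4: 11/19
  4 → 5: 11/19
  5 → 7: 11/13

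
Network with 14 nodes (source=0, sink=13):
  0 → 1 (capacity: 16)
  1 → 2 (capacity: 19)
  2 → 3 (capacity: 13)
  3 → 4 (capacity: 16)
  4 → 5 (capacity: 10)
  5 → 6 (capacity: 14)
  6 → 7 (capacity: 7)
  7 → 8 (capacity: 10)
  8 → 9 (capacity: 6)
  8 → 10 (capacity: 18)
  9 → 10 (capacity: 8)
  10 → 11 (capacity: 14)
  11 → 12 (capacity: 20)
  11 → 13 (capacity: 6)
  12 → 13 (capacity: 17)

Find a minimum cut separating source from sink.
Min cut value = 7, edges: (6,7)

Min cut value: 7
Partition: S = [0, 1, 2, 3, 4, 5, 6], T = [7, 8, 9, 10, 11, 12, 13]
Cut edges: (6,7)

By max-flow min-cut theorem, max flow = min cut = 7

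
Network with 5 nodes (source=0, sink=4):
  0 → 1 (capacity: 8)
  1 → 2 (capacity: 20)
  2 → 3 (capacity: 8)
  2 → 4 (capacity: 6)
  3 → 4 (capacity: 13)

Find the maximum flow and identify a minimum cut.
Max flow = 8, Min cut edges: (0,1)

Maximum flow: 8
Minimum cut: (0,1)
Partition: S = [0], T = [1, 2, 3, 4]

Max-flow min-cut theorem verified: both equal 8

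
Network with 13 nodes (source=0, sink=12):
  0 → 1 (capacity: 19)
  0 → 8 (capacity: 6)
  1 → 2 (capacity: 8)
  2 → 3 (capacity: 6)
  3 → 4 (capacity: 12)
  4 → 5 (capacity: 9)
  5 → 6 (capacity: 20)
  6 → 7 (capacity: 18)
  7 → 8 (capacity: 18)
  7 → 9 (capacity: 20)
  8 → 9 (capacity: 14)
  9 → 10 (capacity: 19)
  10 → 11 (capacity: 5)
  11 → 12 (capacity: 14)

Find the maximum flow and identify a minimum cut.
Max flow = 5, Min cut edges: (10,11)

Maximum flow: 5
Minimum cut: (10,11)
Partition: S = [0, 1, 2, 3, 4, 5, 6, 7, 8, 9, 10], T = [11, 12]

Max-flow min-cut theorem verified: both equal 5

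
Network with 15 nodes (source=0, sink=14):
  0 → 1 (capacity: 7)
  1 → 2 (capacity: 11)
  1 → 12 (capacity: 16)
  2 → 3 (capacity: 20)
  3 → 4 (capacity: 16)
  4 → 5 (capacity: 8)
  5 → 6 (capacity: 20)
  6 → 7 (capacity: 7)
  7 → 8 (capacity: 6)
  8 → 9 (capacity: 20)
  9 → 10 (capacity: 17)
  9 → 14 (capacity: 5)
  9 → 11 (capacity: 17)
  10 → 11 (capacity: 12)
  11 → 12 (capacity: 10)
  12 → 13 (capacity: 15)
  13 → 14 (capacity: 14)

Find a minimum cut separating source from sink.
Min cut value = 7, edges: (0,1)

Min cut value: 7
Partition: S = [0], T = [1, 2, 3, 4, 5, 6, 7, 8, 9, 10, 11, 12, 13, 14]
Cut edges: (0,1)

By max-flow min-cut theorem, max flow = min cut = 7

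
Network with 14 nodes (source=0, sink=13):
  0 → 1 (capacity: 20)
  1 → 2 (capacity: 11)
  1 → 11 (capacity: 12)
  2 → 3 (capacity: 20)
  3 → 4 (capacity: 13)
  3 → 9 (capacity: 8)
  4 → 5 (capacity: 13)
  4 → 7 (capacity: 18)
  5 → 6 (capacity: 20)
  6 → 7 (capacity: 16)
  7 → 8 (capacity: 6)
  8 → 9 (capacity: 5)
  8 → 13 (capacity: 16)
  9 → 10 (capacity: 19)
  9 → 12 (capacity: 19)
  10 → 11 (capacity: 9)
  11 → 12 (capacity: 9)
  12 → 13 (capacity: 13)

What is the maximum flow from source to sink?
Maximum flow = 19

Max flow: 19

Flow assignment:
  0 → 1: 19/20
  1 → 2: 10/11
  1 → 11: 9/12
  2 → 3: 10/20
  3 → 4: 6/13
  3 → 9: 4/8
  4 → 7: 6/18
  7 → 8: 6/6
  8 → 13: 6/16
  9 → 12: 4/19
  11 → 12: 9/9
  12 → 13: 13/13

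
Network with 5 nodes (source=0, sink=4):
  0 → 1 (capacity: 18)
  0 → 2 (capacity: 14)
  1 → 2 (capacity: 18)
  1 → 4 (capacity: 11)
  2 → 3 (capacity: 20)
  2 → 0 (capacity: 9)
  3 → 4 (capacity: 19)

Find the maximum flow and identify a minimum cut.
Max flow = 30, Min cut edges: (1,4), (3,4)

Maximum flow: 30
Minimum cut: (1,4), (3,4)
Partition: S = [0, 1, 2, 3], T = [4]

Max-flow min-cut theorem verified: both equal 30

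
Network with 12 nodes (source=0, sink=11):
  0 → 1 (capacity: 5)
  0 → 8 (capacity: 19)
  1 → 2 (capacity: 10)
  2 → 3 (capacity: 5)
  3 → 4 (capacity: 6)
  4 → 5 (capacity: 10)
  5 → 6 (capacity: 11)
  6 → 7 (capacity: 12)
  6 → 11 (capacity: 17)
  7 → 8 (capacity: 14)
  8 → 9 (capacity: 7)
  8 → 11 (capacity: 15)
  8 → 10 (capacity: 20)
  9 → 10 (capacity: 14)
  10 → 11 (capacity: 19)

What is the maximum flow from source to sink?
Maximum flow = 24

Max flow: 24

Flow assignment:
  0 → 1: 5/5
  0 → 8: 19/19
  1 → 2: 5/10
  2 → 3: 5/5
  3 → 4: 5/6
  4 → 5: 5/10
  5 → 6: 5/11
  6 → 11: 5/17
  8 → 11: 15/15
  8 → 10: 4/20
  10 → 11: 4/19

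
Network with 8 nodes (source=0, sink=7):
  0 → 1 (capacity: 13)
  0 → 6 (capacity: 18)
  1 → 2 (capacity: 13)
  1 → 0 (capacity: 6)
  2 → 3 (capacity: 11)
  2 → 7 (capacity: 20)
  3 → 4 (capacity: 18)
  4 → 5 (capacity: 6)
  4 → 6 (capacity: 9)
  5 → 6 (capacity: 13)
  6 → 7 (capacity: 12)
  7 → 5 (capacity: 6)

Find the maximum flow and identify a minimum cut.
Max flow = 25, Min cut edges: (1,2), (6,7)

Maximum flow: 25
Minimum cut: (1,2), (6,7)
Partition: S = [0, 1, 3, 4, 5, 6], T = [2, 7]

Max-flow min-cut theorem verified: both equal 25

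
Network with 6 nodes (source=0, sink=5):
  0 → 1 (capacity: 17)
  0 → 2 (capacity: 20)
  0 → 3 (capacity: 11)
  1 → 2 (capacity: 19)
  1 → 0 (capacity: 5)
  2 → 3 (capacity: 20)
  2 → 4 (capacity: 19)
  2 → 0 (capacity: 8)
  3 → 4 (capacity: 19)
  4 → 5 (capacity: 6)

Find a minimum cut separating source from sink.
Min cut value = 6, edges: (4,5)

Min cut value: 6
Partition: S = [0, 1, 2, 3, 4], T = [5]
Cut edges: (4,5)

By max-flow min-cut theorem, max flow = min cut = 6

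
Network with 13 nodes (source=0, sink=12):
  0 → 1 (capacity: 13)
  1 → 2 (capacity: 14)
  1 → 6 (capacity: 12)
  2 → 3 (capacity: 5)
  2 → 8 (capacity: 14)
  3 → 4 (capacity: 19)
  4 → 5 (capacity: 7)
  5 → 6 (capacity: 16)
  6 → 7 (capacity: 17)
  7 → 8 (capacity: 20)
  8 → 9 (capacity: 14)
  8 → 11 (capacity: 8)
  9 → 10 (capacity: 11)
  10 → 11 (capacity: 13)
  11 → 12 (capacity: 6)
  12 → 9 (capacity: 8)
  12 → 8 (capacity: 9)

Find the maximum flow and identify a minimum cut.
Max flow = 6, Min cut edges: (11,12)

Maximum flow: 6
Minimum cut: (11,12)
Partition: S = [0, 1, 2, 3, 4, 5, 6, 7, 8, 9, 10, 11], T = [12]

Max-flow min-cut theorem verified: both equal 6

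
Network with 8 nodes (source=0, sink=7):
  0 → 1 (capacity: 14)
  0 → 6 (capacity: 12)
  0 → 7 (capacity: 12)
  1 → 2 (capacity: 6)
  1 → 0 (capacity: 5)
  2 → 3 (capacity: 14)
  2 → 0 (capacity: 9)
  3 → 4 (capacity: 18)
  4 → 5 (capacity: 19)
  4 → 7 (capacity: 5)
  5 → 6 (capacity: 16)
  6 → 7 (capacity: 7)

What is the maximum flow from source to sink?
Maximum flow = 24

Max flow: 24

Flow assignment:
  0 → 1: 6/14
  0 → 6: 6/12
  0 → 7: 12/12
  1 → 2: 6/6
  2 → 3: 6/14
  3 → 4: 6/18
  4 → 5: 1/19
  4 → 7: 5/5
  5 → 6: 1/16
  6 → 7: 7/7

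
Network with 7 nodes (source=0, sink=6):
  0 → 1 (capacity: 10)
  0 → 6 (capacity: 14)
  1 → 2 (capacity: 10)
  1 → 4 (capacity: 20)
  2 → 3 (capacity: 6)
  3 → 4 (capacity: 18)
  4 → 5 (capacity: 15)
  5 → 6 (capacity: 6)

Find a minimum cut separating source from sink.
Min cut value = 20, edges: (0,6), (5,6)

Min cut value: 20
Partition: S = [0, 1, 2, 3, 4, 5], T = [6]
Cut edges: (0,6), (5,6)

By max-flow min-cut theorem, max flow = min cut = 20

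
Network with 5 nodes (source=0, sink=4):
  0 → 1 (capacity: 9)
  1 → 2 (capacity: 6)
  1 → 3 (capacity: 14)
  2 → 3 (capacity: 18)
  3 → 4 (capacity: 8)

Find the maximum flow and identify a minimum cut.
Max flow = 8, Min cut edges: (3,4)

Maximum flow: 8
Minimum cut: (3,4)
Partition: S = [0, 1, 2, 3], T = [4]

Max-flow min-cut theorem verified: both equal 8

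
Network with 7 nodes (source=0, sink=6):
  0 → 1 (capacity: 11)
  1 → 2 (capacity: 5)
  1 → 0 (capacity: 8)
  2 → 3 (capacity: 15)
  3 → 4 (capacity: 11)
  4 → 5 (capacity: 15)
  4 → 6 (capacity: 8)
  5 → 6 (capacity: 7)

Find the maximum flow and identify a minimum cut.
Max flow = 5, Min cut edges: (1,2)

Maximum flow: 5
Minimum cut: (1,2)
Partition: S = [0, 1], T = [2, 3, 4, 5, 6]

Max-flow min-cut theorem verified: both equal 5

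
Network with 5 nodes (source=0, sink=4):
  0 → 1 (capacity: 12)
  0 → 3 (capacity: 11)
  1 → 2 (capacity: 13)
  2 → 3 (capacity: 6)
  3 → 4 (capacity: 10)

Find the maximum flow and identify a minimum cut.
Max flow = 10, Min cut edges: (3,4)

Maximum flow: 10
Minimum cut: (3,4)
Partition: S = [0, 1, 2, 3], T = [4]

Max-flow min-cut theorem verified: both equal 10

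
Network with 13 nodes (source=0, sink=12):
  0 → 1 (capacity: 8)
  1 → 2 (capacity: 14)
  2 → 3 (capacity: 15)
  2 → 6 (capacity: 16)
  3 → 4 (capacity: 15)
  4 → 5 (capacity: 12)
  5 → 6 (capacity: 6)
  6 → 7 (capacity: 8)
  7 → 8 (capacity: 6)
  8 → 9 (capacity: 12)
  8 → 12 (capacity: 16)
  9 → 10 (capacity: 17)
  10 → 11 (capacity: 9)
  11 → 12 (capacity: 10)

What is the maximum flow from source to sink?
Maximum flow = 6

Max flow: 6

Flow assignment:
  0 → 1: 6/8
  1 → 2: 6/14
  2 → 6: 6/16
  6 → 7: 6/8
  7 → 8: 6/6
  8 → 12: 6/16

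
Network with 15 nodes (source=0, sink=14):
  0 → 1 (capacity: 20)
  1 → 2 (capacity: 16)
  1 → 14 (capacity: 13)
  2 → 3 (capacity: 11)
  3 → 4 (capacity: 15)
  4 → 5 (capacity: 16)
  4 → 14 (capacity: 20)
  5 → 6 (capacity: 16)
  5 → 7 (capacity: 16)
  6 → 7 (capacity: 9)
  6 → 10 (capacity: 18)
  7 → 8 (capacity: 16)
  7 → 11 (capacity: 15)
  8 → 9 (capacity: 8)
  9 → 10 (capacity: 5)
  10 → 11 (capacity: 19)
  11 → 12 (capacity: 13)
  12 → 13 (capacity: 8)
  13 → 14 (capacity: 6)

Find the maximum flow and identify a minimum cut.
Max flow = 20, Min cut edges: (0,1)

Maximum flow: 20
Minimum cut: (0,1)
Partition: S = [0], T = [1, 2, 3, 4, 5, 6, 7, 8, 9, 10, 11, 12, 13, 14]

Max-flow min-cut theorem verified: both equal 20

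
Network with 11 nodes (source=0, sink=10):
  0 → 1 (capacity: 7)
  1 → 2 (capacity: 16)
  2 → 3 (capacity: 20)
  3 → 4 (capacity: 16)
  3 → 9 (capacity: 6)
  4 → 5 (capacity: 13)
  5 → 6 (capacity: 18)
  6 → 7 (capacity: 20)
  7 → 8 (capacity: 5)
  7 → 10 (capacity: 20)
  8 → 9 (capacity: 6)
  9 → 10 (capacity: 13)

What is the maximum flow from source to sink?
Maximum flow = 7

Max flow: 7

Flow assignment:
  0 → 1: 7/7
  1 → 2: 7/16
  2 → 3: 7/20
  3 → 4: 1/16
  3 → 9: 6/6
  4 → 5: 1/13
  5 → 6: 1/18
  6 → 7: 1/20
  7 → 10: 1/20
  9 → 10: 6/13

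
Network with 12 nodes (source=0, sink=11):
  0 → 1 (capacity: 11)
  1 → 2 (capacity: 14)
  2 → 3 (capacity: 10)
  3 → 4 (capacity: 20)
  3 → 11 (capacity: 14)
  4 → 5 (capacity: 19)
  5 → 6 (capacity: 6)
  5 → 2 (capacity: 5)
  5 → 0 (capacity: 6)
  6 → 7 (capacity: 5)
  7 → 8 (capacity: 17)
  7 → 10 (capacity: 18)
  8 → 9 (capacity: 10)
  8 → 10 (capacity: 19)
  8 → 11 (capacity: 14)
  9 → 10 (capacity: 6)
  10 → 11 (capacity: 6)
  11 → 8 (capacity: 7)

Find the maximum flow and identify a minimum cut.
Max flow = 10, Min cut edges: (2,3)

Maximum flow: 10
Minimum cut: (2,3)
Partition: S = [0, 1, 2], T = [3, 4, 5, 6, 7, 8, 9, 10, 11]

Max-flow min-cut theorem verified: both equal 10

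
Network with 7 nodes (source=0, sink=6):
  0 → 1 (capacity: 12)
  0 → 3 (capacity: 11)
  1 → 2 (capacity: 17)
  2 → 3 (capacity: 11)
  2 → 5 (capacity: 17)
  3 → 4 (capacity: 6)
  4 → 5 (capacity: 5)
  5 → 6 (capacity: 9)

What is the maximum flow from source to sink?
Maximum flow = 9

Max flow: 9

Flow assignment:
  0 → 1: 4/12
  0 → 3: 5/11
  1 → 2: 4/17
  2 → 5: 4/17
  3 → 4: 5/6
  4 → 5: 5/5
  5 → 6: 9/9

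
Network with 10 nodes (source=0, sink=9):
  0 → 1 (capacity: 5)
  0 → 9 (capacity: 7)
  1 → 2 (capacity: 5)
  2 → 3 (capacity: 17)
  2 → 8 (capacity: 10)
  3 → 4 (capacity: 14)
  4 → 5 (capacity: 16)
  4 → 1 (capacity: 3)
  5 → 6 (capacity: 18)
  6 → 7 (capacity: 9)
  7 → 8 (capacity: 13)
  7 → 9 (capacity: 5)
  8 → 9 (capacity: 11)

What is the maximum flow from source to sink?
Maximum flow = 12

Max flow: 12

Flow assignment:
  0 → 1: 5/5
  0 → 9: 7/7
  1 → 2: 5/5
  2 → 8: 5/10
  8 → 9: 5/11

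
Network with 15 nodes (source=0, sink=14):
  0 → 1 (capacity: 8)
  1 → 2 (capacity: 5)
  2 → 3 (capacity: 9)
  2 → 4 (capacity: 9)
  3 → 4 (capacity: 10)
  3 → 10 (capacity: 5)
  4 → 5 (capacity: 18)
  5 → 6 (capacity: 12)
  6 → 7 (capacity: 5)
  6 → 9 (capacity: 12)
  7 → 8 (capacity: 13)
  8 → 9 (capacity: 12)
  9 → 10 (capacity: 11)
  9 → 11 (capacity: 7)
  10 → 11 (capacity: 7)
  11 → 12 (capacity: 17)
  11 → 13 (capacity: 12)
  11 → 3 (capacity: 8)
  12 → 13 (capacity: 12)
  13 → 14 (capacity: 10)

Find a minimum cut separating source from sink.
Min cut value = 5, edges: (1,2)

Min cut value: 5
Partition: S = [0, 1], T = [2, 3, 4, 5, 6, 7, 8, 9, 10, 11, 12, 13, 14]
Cut edges: (1,2)

By max-flow min-cut theorem, max flow = min cut = 5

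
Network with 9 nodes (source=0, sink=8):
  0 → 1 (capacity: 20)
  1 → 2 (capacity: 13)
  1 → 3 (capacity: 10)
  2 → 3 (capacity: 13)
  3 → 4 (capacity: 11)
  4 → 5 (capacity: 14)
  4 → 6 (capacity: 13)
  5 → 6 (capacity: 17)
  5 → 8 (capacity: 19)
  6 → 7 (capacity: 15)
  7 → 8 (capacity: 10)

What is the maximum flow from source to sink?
Maximum flow = 11

Max flow: 11

Flow assignment:
  0 → 1: 11/20
  1 → 2: 1/13
  1 → 3: 10/10
  2 → 3: 1/13
  3 → 4: 11/11
  4 → 5: 11/14
  5 → 8: 11/19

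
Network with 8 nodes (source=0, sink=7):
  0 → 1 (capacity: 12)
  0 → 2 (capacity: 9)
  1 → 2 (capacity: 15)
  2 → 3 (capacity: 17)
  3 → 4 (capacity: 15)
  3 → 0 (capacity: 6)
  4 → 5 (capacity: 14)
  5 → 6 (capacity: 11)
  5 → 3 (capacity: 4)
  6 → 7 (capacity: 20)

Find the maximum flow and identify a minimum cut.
Max flow = 11, Min cut edges: (5,6)

Maximum flow: 11
Minimum cut: (5,6)
Partition: S = [0, 1, 2, 3, 4, 5], T = [6, 7]

Max-flow min-cut theorem verified: both equal 11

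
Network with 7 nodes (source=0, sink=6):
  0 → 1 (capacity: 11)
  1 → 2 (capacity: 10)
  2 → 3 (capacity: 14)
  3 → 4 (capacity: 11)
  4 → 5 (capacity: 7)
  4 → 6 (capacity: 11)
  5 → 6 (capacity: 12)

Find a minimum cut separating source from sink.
Min cut value = 10, edges: (1,2)

Min cut value: 10
Partition: S = [0, 1], T = [2, 3, 4, 5, 6]
Cut edges: (1,2)

By max-flow min-cut theorem, max flow = min cut = 10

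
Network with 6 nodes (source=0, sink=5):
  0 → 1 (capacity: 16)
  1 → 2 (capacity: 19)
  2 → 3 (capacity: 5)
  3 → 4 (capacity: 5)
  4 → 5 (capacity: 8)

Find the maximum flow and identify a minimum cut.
Max flow = 5, Min cut edges: (3,4)

Maximum flow: 5
Minimum cut: (3,4)
Partition: S = [0, 1, 2, 3], T = [4, 5]

Max-flow min-cut theorem verified: both equal 5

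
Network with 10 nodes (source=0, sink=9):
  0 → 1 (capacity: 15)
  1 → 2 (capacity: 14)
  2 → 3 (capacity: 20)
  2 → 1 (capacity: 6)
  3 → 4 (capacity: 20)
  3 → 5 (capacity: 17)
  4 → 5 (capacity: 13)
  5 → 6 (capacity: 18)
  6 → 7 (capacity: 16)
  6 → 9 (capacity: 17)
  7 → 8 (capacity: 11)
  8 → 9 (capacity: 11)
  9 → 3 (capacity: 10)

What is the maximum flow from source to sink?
Maximum flow = 14

Max flow: 14

Flow assignment:
  0 → 1: 14/15
  1 → 2: 14/14
  2 → 3: 14/20
  3 → 5: 14/17
  5 → 6: 14/18
  6 → 9: 14/17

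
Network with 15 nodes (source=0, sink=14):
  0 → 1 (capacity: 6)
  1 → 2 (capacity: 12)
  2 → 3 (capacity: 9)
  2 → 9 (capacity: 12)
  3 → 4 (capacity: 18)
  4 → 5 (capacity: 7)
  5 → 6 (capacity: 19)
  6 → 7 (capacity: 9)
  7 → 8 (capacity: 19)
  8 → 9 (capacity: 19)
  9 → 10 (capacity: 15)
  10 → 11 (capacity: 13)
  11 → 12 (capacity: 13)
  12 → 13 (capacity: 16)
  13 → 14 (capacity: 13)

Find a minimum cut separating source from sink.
Min cut value = 6, edges: (0,1)

Min cut value: 6
Partition: S = [0], T = [1, 2, 3, 4, 5, 6, 7, 8, 9, 10, 11, 12, 13, 14]
Cut edges: (0,1)

By max-flow min-cut theorem, max flow = min cut = 6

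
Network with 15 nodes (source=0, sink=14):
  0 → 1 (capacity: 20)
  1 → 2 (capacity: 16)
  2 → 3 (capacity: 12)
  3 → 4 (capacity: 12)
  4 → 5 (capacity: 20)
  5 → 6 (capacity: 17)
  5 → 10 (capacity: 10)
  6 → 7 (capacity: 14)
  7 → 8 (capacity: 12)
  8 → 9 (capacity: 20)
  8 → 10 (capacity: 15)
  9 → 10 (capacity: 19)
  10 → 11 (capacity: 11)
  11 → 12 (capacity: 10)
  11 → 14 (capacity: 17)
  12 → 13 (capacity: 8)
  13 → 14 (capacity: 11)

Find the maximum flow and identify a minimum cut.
Max flow = 11, Min cut edges: (10,11)

Maximum flow: 11
Minimum cut: (10,11)
Partition: S = [0, 1, 2, 3, 4, 5, 6, 7, 8, 9, 10], T = [11, 12, 13, 14]

Max-flow min-cut theorem verified: both equal 11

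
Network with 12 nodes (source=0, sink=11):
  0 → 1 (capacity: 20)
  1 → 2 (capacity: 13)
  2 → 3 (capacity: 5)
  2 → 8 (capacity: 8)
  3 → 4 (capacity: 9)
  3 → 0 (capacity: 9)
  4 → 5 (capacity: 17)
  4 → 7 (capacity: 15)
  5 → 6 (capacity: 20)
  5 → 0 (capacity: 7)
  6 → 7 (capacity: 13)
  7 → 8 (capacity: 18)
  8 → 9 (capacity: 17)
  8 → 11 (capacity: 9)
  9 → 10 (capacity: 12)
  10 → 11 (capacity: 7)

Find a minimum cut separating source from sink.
Min cut value = 13, edges: (2,3), (2,8)

Min cut value: 13
Partition: S = [0, 1, 2], T = [3, 4, 5, 6, 7, 8, 9, 10, 11]
Cut edges: (2,3), (2,8)

By max-flow min-cut theorem, max flow = min cut = 13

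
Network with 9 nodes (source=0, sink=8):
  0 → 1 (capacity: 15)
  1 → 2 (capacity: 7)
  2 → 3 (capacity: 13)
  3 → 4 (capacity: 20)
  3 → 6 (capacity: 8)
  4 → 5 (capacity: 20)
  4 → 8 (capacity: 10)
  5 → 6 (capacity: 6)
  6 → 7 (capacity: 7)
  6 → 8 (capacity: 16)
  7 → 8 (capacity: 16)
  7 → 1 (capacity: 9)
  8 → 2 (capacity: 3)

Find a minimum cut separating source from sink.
Min cut value = 7, edges: (1,2)

Min cut value: 7
Partition: S = [0, 1], T = [2, 3, 4, 5, 6, 7, 8]
Cut edges: (1,2)

By max-flow min-cut theorem, max flow = min cut = 7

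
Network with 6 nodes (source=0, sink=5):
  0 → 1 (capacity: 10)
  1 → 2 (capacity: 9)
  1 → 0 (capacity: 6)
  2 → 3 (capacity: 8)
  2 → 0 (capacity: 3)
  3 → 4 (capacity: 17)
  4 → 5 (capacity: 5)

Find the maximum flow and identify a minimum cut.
Max flow = 5, Min cut edges: (4,5)

Maximum flow: 5
Minimum cut: (4,5)
Partition: S = [0, 1, 2, 3, 4], T = [5]

Max-flow min-cut theorem verified: both equal 5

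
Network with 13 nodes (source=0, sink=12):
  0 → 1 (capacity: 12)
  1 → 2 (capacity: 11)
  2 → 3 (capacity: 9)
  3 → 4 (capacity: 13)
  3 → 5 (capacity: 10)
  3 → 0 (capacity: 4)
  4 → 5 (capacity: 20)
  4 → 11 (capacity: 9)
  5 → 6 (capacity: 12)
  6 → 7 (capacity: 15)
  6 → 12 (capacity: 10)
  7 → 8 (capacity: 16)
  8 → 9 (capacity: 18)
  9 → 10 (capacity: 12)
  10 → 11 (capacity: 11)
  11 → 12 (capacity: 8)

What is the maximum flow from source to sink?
Maximum flow = 9

Max flow: 9

Flow assignment:
  0 → 1: 9/12
  1 → 2: 9/11
  2 → 3: 9/9
  3 → 4: 9/13
  4 → 5: 1/20
  4 → 11: 8/9
  5 → 6: 1/12
  6 → 12: 1/10
  11 → 12: 8/8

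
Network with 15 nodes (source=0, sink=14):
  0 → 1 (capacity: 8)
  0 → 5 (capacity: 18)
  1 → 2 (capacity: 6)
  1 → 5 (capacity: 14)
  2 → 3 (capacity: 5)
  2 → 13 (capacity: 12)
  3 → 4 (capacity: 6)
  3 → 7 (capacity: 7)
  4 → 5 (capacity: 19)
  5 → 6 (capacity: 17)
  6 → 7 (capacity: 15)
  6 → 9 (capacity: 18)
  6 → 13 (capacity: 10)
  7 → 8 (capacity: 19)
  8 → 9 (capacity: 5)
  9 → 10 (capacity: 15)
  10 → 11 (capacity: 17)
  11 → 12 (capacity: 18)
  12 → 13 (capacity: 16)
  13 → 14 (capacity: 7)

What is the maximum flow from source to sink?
Maximum flow = 7

Max flow: 7

Flow assignment:
  0 → 5: 7/18
  5 → 6: 7/17
  6 → 9: 7/18
  9 → 10: 7/15
  10 → 11: 7/17
  11 → 12: 7/18
  12 → 13: 7/16
  13 → 14: 7/7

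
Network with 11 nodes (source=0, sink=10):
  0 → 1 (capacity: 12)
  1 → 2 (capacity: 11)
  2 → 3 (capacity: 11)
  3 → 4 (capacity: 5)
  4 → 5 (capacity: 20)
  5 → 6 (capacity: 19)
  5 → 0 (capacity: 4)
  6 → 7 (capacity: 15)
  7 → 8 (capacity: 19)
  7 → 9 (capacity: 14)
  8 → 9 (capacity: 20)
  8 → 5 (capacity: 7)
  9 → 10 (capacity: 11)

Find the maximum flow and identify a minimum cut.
Max flow = 5, Min cut edges: (3,4)

Maximum flow: 5
Minimum cut: (3,4)
Partition: S = [0, 1, 2, 3], T = [4, 5, 6, 7, 8, 9, 10]

Max-flow min-cut theorem verified: both equal 5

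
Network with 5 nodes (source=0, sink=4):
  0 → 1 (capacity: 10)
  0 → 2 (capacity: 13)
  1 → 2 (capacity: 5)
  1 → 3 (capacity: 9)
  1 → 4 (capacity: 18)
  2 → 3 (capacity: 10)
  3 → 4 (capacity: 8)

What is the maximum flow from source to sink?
Maximum flow = 18

Max flow: 18

Flow assignment:
  0 → 1: 10/10
  0 → 2: 8/13
  1 → 4: 10/18
  2 → 3: 8/10
  3 → 4: 8/8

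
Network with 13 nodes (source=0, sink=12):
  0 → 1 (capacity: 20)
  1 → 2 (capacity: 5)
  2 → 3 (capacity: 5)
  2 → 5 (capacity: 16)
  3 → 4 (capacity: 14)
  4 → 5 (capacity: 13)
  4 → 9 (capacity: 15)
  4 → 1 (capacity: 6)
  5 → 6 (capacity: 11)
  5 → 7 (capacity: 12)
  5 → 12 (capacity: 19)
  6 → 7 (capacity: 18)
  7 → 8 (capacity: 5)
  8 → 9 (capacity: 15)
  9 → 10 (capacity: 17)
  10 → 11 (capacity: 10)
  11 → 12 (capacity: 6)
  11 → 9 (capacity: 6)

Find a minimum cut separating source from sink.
Min cut value = 5, edges: (1,2)

Min cut value: 5
Partition: S = [0, 1], T = [2, 3, 4, 5, 6, 7, 8, 9, 10, 11, 12]
Cut edges: (1,2)

By max-flow min-cut theorem, max flow = min cut = 5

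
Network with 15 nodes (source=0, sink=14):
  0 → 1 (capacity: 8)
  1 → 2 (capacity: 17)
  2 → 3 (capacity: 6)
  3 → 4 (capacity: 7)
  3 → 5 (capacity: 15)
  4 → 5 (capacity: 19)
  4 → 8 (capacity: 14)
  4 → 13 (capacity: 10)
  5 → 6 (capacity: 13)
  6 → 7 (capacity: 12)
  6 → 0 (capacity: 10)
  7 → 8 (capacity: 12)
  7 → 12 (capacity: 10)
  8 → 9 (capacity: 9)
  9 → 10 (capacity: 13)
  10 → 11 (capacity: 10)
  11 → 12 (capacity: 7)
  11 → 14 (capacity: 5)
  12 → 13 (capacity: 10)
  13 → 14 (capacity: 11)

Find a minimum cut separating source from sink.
Min cut value = 6, edges: (2,3)

Min cut value: 6
Partition: S = [0, 1, 2], T = [3, 4, 5, 6, 7, 8, 9, 10, 11, 12, 13, 14]
Cut edges: (2,3)

By max-flow min-cut theorem, max flow = min cut = 6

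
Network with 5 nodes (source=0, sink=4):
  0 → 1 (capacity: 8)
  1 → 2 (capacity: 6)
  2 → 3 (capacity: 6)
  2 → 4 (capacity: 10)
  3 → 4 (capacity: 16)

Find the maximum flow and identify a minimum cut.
Max flow = 6, Min cut edges: (1,2)

Maximum flow: 6
Minimum cut: (1,2)
Partition: S = [0, 1], T = [2, 3, 4]

Max-flow min-cut theorem verified: both equal 6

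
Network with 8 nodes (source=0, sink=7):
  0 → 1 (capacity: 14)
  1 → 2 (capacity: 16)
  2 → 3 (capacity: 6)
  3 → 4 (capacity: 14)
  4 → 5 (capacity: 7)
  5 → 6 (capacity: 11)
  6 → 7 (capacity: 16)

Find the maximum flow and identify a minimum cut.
Max flow = 6, Min cut edges: (2,3)

Maximum flow: 6
Minimum cut: (2,3)
Partition: S = [0, 1, 2], T = [3, 4, 5, 6, 7]

Max-flow min-cut theorem verified: both equal 6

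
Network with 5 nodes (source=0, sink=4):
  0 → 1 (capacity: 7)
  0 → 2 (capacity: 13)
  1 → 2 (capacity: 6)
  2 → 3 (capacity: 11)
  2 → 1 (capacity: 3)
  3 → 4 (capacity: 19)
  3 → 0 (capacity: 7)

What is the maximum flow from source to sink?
Maximum flow = 11

Max flow: 11

Flow assignment:
  0 → 1: 6/7
  0 → 2: 5/13
  1 → 2: 6/6
  2 → 3: 11/11
  3 → 4: 11/19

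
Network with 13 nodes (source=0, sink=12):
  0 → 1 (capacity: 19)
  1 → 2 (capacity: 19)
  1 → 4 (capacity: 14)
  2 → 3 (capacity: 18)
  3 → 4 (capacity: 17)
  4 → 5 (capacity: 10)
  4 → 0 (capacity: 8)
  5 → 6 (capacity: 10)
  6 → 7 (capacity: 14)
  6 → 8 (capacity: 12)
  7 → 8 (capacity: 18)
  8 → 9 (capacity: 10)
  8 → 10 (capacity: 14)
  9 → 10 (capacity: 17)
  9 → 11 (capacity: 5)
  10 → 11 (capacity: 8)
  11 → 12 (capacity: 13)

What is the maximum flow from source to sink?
Maximum flow = 10

Max flow: 10

Flow assignment:
  0 → 1: 15/19
  1 → 2: 5/19
  1 → 4: 10/14
  2 → 3: 5/18
  3 → 4: 5/17
  4 → 5: 10/10
  4 → 0: 5/8
  5 → 6: 10/10
  6 → 8: 10/12
  8 → 9: 10/10
  9 → 10: 5/17
  9 → 11: 5/5
  10 → 11: 5/8
  11 → 12: 10/13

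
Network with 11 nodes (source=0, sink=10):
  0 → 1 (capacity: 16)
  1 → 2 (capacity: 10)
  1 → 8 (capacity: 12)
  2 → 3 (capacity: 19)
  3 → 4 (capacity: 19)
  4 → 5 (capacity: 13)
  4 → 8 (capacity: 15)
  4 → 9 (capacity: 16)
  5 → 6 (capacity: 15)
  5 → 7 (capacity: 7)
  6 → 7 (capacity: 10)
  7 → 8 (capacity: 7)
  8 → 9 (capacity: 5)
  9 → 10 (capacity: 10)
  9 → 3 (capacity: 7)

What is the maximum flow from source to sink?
Maximum flow = 10

Max flow: 10

Flow assignment:
  0 → 1: 10/16
  1 → 2: 10/10
  2 → 3: 10/19
  3 → 4: 10/19
  4 → 8: 5/15
  4 → 9: 5/16
  8 → 9: 5/5
  9 → 10: 10/10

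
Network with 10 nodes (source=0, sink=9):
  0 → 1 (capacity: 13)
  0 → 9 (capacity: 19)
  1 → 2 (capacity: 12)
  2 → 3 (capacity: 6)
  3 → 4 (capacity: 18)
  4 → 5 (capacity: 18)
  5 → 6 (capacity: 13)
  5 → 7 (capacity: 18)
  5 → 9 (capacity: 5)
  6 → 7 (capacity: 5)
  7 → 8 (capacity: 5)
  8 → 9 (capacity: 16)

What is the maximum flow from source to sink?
Maximum flow = 25

Max flow: 25

Flow assignment:
  0 → 1: 6/13
  0 → 9: 19/19
  1 → 2: 6/12
  2 → 3: 6/6
  3 → 4: 6/18
  4 → 5: 6/18
  5 → 7: 1/18
  5 → 9: 5/5
  7 → 8: 1/5
  8 → 9: 1/16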